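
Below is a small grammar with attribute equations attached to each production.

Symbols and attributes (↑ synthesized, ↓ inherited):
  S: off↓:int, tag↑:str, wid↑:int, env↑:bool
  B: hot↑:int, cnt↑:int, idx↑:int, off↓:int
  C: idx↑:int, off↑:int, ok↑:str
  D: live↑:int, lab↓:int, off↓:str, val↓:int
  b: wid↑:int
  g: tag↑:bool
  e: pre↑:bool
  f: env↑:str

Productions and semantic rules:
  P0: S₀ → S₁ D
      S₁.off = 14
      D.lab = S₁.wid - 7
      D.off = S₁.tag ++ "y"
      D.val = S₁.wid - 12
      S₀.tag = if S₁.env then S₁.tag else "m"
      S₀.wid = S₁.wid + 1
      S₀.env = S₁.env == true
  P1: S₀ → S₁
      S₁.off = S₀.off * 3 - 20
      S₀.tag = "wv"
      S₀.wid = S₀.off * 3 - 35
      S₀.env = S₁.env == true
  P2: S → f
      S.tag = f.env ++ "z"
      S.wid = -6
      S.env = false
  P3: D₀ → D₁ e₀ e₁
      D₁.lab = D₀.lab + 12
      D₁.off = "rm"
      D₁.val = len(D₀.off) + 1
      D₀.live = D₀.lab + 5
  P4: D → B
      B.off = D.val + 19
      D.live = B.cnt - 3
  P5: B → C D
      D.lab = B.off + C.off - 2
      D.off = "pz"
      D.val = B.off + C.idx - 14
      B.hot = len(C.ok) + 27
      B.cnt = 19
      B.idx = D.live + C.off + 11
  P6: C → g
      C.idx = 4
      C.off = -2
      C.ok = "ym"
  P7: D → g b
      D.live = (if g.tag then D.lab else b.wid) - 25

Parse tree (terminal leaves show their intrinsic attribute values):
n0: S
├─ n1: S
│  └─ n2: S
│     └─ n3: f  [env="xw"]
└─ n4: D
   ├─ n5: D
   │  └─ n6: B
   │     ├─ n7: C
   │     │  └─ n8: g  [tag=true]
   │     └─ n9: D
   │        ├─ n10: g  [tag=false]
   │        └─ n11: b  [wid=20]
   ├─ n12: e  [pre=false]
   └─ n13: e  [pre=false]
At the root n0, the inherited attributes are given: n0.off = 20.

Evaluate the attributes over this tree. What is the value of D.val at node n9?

1. n0.off = 20  [given at root]
2. n1.off = 14  [14]
3. n2.off = 22  [S₀.off * 3 - 20]
4. n3.env = "xw"  [terminal]
5. n2.tag = "xwz"  [f.env ++ "z"]
6. n2.wid = -6  [-6]
7. n2.env = false  [false]
8. n1.tag = "wv"  ["wv"]
9. n1.wid = 7  [S₀.off * 3 - 35]
10. n1.env = false  [S₁.env == true]
11. n4.lab = 0  [S₁.wid - 7]
12. n4.off = "wvy"  [S₁.tag ++ "y"]
13. n4.val = -5  [S₁.wid - 12]
14. n5.lab = 12  [D₀.lab + 12]
15. n5.off = "rm"  ["rm"]
16. n5.val = 4  [len(D₀.off) + 1]
17. n6.off = 23  [D.val + 19]
18. n8.tag = true  [terminal]
19. n7.idx = 4  [4]
20. n7.off = -2  [-2]
21. n7.ok = "ym"  ["ym"]
22. n9.lab = 19  [B.off + C.off - 2]
23. n9.off = "pz"  ["pz"]
24. n9.val = 13  [B.off + C.idx - 14]
25. n10.tag = false  [terminal]
26. n11.wid = 20  [terminal]
27. n9.live = -5  [(if g.tag then D.lab else b.wid) - 25]
28. n6.hot = 29  [len(C.ok) + 27]
29. n6.cnt = 19  [19]
30. n6.idx = 4  [D.live + C.off + 11]
31. n5.live = 16  [B.cnt - 3]
32. n12.pre = false  [terminal]
33. n13.pre = false  [terminal]
34. n4.live = 5  [D₀.lab + 5]
35. n0.tag = "m"  [if S₁.env then S₁.tag else "m"]
36. n0.wid = 8  [S₁.wid + 1]
37. n0.env = false  [S₁.env == true]

13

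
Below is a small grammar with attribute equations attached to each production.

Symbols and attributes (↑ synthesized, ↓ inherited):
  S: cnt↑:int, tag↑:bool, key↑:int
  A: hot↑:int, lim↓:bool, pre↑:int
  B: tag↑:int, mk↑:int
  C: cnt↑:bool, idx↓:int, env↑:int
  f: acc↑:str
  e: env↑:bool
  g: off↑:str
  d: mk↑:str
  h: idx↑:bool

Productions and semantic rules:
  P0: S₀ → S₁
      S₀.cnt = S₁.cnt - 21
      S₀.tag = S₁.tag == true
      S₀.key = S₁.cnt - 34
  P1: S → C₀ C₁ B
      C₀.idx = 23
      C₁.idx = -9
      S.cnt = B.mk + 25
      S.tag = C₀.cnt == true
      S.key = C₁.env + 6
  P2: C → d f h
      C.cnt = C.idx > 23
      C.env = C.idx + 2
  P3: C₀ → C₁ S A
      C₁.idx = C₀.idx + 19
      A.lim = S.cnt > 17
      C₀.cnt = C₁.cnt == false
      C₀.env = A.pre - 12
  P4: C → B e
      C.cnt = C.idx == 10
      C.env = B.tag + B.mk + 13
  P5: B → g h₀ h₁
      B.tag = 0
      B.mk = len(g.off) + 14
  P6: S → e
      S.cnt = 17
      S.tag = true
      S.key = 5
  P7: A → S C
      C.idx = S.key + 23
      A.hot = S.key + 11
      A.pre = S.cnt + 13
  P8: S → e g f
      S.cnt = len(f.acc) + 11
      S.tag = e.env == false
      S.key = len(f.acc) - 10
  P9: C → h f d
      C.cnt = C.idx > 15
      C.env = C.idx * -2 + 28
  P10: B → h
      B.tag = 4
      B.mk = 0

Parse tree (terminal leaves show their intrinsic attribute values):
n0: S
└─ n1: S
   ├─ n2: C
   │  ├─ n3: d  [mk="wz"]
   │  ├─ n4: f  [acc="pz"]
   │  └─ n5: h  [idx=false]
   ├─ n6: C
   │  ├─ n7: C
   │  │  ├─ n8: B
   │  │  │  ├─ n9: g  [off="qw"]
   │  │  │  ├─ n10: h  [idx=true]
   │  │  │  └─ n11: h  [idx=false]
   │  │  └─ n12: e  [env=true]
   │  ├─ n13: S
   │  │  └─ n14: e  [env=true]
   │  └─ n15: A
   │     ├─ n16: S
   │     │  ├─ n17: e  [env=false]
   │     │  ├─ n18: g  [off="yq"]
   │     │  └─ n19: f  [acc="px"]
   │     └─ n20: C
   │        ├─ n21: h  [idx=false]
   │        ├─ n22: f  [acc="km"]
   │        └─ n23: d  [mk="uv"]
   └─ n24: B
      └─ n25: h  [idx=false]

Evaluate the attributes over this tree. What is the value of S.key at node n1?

1. n2.idx = 23  [23]
2. n3.mk = "wz"  [terminal]
3. n4.acc = "pz"  [terminal]
4. n5.idx = false  [terminal]
5. n2.cnt = false  [C.idx > 23]
6. n2.env = 25  [C.idx + 2]
7. n6.idx = -9  [-9]
8. n7.idx = 10  [C₀.idx + 19]
9. n9.off = "qw"  [terminal]
10. n10.idx = true  [terminal]
11. n11.idx = false  [terminal]
12. n8.tag = 0  [0]
13. n8.mk = 16  [len(g.off) + 14]
14. n12.env = true  [terminal]
15. n7.cnt = true  [C.idx == 10]
16. n7.env = 29  [B.tag + B.mk + 13]
17. n14.env = true  [terminal]
18. n13.cnt = 17  [17]
19. n13.tag = true  [true]
20. n13.key = 5  [5]
21. n15.lim = false  [S.cnt > 17]
22. n17.env = false  [terminal]
23. n18.off = "yq"  [terminal]
24. n19.acc = "px"  [terminal]
25. n16.cnt = 13  [len(f.acc) + 11]
26. n16.tag = true  [e.env == false]
27. n16.key = -8  [len(f.acc) - 10]
28. n20.idx = 15  [S.key + 23]
29. n21.idx = false  [terminal]
30. n22.acc = "km"  [terminal]
31. n23.mk = "uv"  [terminal]
32. n20.cnt = false  [C.idx > 15]
33. n20.env = -2  [C.idx * -2 + 28]
34. n15.hot = 3  [S.key + 11]
35. n15.pre = 26  [S.cnt + 13]
36. n6.cnt = false  [C₁.cnt == false]
37. n6.env = 14  [A.pre - 12]
38. n25.idx = false  [terminal]
39. n24.tag = 4  [4]
40. n24.mk = 0  [0]
41. n1.cnt = 25  [B.mk + 25]
42. n1.tag = false  [C₀.cnt == true]
43. n1.key = 20  [C₁.env + 6]
44. n0.cnt = 4  [S₁.cnt - 21]
45. n0.tag = false  [S₁.tag == true]
46. n0.key = -9  [S₁.cnt - 34]

20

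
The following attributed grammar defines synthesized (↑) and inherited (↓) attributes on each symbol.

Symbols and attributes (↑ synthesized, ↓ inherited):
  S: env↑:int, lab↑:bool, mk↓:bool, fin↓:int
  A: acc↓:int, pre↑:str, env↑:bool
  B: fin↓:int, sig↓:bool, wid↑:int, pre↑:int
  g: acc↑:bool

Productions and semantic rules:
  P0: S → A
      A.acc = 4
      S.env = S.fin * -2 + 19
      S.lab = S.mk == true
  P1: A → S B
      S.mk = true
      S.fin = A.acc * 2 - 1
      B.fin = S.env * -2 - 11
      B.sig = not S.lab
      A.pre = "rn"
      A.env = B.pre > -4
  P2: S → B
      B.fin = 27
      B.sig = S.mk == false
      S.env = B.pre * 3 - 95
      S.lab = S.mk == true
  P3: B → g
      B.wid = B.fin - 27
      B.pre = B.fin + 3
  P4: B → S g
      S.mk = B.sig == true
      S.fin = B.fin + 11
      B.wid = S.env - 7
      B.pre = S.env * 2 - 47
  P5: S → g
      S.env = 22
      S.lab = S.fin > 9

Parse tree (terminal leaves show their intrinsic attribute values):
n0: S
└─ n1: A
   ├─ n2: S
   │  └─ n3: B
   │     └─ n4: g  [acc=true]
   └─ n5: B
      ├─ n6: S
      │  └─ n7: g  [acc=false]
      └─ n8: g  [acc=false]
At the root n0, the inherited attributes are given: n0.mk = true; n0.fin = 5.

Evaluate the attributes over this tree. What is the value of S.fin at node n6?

10

1. n0.mk = true  [given at root]
2. n0.fin = 5  [given at root]
3. n1.acc = 4  [4]
4. n2.mk = true  [true]
5. n2.fin = 7  [A.acc * 2 - 1]
6. n3.fin = 27  [27]
7. n3.sig = false  [S.mk == false]
8. n4.acc = true  [terminal]
9. n3.wid = 0  [B.fin - 27]
10. n3.pre = 30  [B.fin + 3]
11. n2.env = -5  [B.pre * 3 - 95]
12. n2.lab = true  [S.mk == true]
13. n5.fin = -1  [S.env * -2 - 11]
14. n5.sig = false  [not S.lab]
15. n6.mk = false  [B.sig == true]
16. n6.fin = 10  [B.fin + 11]
17. n7.acc = false  [terminal]
18. n6.env = 22  [22]
19. n6.lab = true  [S.fin > 9]
20. n8.acc = false  [terminal]
21. n5.wid = 15  [S.env - 7]
22. n5.pre = -3  [S.env * 2 - 47]
23. n1.pre = "rn"  ["rn"]
24. n1.env = true  [B.pre > -4]
25. n0.env = 9  [S.fin * -2 + 19]
26. n0.lab = true  [S.mk == true]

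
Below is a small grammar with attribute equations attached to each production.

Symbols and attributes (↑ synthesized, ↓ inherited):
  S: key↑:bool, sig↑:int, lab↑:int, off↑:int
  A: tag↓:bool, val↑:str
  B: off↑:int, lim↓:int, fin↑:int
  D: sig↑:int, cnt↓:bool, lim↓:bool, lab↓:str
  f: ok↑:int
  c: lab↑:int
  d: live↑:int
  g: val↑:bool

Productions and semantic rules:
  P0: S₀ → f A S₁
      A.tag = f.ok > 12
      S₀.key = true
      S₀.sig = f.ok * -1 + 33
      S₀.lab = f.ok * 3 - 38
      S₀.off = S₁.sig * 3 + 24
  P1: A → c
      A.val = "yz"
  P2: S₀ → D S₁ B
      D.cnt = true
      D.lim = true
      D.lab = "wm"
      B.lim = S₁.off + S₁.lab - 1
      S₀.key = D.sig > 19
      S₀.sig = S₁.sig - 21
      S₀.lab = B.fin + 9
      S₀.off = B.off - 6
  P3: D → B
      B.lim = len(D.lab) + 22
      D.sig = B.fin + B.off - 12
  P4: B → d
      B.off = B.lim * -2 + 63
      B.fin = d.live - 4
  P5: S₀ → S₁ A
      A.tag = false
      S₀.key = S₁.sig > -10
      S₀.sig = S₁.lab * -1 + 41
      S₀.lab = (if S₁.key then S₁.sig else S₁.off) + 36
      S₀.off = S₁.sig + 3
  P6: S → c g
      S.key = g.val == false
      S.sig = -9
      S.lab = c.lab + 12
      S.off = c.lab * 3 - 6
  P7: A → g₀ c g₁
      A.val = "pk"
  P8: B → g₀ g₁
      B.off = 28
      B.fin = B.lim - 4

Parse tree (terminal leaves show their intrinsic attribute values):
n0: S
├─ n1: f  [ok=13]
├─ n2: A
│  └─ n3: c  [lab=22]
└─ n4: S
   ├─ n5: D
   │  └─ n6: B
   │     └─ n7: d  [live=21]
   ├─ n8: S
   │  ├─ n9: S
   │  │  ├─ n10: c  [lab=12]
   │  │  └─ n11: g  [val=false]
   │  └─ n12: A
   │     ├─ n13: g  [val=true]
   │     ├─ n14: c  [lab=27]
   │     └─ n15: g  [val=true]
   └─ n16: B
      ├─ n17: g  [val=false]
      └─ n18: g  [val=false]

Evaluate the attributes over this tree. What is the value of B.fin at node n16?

1. n1.ok = 13  [terminal]
2. n2.tag = true  [f.ok > 12]
3. n3.lab = 22  [terminal]
4. n2.val = "yz"  ["yz"]
5. n5.cnt = true  [true]
6. n5.lim = true  [true]
7. n5.lab = "wm"  ["wm"]
8. n6.lim = 24  [len(D.lab) + 22]
9. n7.live = 21  [terminal]
10. n6.off = 15  [B.lim * -2 + 63]
11. n6.fin = 17  [d.live - 4]
12. n5.sig = 20  [B.fin + B.off - 12]
13. n10.lab = 12  [terminal]
14. n11.val = false  [terminal]
15. n9.key = true  [g.val == false]
16. n9.sig = -9  [-9]
17. n9.lab = 24  [c.lab + 12]
18. n9.off = 30  [c.lab * 3 - 6]
19. n12.tag = false  [false]
20. n13.val = true  [terminal]
21. n14.lab = 27  [terminal]
22. n15.val = true  [terminal]
23. n12.val = "pk"  ["pk"]
24. n8.key = true  [S₁.sig > -10]
25. n8.sig = 17  [S₁.lab * -1 + 41]
26. n8.lab = 27  [(if S₁.key then S₁.sig else S₁.off) + 36]
27. n8.off = -6  [S₁.sig + 3]
28. n16.lim = 20  [S₁.off + S₁.lab - 1]
29. n17.val = false  [terminal]
30. n18.val = false  [terminal]
31. n16.off = 28  [28]
32. n16.fin = 16  [B.lim - 4]
33. n4.key = true  [D.sig > 19]
34. n4.sig = -4  [S₁.sig - 21]
35. n4.lab = 25  [B.fin + 9]
36. n4.off = 22  [B.off - 6]
37. n0.key = true  [true]
38. n0.sig = 20  [f.ok * -1 + 33]
39. n0.lab = 1  [f.ok * 3 - 38]
40. n0.off = 12  [S₁.sig * 3 + 24]

16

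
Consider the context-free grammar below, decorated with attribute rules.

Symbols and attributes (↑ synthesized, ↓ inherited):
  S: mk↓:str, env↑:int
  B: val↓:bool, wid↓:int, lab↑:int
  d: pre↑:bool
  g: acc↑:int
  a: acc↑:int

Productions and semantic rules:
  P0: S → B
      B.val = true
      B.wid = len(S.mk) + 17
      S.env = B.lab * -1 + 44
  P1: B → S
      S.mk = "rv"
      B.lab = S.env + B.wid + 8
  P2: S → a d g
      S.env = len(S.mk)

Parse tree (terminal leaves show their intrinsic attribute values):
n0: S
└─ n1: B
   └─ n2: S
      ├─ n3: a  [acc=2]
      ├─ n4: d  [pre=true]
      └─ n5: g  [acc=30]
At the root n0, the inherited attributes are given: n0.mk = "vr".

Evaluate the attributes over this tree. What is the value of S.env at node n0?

15

1. n0.mk = "vr"  [given at root]
2. n1.val = true  [true]
3. n1.wid = 19  [len(S.mk) + 17]
4. n2.mk = "rv"  ["rv"]
5. n3.acc = 2  [terminal]
6. n4.pre = true  [terminal]
7. n5.acc = 30  [terminal]
8. n2.env = 2  [len(S.mk)]
9. n1.lab = 29  [S.env + B.wid + 8]
10. n0.env = 15  [B.lab * -1 + 44]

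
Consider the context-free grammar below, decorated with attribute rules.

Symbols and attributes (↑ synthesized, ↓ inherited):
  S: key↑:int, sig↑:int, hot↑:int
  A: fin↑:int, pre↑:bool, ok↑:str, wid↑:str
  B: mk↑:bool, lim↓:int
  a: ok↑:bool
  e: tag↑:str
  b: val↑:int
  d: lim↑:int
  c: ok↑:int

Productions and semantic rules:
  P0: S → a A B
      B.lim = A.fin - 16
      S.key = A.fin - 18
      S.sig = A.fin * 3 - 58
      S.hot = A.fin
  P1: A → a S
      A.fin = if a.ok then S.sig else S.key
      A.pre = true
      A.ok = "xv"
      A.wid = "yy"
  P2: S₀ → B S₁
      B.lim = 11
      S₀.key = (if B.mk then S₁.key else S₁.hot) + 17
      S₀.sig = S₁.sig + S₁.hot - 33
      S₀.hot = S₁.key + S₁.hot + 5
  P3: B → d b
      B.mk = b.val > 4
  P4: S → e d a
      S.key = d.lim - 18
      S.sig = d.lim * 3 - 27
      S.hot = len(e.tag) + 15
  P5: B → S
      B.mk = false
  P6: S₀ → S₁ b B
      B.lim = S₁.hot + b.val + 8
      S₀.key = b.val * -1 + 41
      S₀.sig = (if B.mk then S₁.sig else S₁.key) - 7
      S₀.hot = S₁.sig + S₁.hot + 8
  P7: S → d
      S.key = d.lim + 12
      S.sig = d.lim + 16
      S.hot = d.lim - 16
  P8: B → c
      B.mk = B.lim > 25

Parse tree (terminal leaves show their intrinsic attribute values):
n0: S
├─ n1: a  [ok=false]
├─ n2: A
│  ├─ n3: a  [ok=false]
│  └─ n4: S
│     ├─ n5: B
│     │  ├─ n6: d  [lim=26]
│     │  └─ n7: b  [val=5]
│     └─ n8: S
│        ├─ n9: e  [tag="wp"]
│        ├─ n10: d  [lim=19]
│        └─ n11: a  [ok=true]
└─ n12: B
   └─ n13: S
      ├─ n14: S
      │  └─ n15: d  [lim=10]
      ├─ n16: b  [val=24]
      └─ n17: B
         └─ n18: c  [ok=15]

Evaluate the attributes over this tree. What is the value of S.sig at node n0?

-4

1. n1.ok = false  [terminal]
2. n3.ok = false  [terminal]
3. n5.lim = 11  [11]
4. n6.lim = 26  [terminal]
5. n7.val = 5  [terminal]
6. n5.mk = true  [b.val > 4]
7. n9.tag = "wp"  [terminal]
8. n10.lim = 19  [terminal]
9. n11.ok = true  [terminal]
10. n8.key = 1  [d.lim - 18]
11. n8.sig = 30  [d.lim * 3 - 27]
12. n8.hot = 17  [len(e.tag) + 15]
13. n4.key = 18  [(if B.mk then S₁.key else S₁.hot) + 17]
14. n4.sig = 14  [S₁.sig + S₁.hot - 33]
15. n4.hot = 23  [S₁.key + S₁.hot + 5]
16. n2.fin = 18  [if a.ok then S.sig else S.key]
17. n2.pre = true  [true]
18. n2.ok = "xv"  ["xv"]
19. n2.wid = "yy"  ["yy"]
20. n12.lim = 2  [A.fin - 16]
21. n15.lim = 10  [terminal]
22. n14.key = 22  [d.lim + 12]
23. n14.sig = 26  [d.lim + 16]
24. n14.hot = -6  [d.lim - 16]
25. n16.val = 24  [terminal]
26. n17.lim = 26  [S₁.hot + b.val + 8]
27. n18.ok = 15  [terminal]
28. n17.mk = true  [B.lim > 25]
29. n13.key = 17  [b.val * -1 + 41]
30. n13.sig = 19  [(if B.mk then S₁.sig else S₁.key) - 7]
31. n13.hot = 28  [S₁.sig + S₁.hot + 8]
32. n12.mk = false  [false]
33. n0.key = 0  [A.fin - 18]
34. n0.sig = -4  [A.fin * 3 - 58]
35. n0.hot = 18  [A.fin]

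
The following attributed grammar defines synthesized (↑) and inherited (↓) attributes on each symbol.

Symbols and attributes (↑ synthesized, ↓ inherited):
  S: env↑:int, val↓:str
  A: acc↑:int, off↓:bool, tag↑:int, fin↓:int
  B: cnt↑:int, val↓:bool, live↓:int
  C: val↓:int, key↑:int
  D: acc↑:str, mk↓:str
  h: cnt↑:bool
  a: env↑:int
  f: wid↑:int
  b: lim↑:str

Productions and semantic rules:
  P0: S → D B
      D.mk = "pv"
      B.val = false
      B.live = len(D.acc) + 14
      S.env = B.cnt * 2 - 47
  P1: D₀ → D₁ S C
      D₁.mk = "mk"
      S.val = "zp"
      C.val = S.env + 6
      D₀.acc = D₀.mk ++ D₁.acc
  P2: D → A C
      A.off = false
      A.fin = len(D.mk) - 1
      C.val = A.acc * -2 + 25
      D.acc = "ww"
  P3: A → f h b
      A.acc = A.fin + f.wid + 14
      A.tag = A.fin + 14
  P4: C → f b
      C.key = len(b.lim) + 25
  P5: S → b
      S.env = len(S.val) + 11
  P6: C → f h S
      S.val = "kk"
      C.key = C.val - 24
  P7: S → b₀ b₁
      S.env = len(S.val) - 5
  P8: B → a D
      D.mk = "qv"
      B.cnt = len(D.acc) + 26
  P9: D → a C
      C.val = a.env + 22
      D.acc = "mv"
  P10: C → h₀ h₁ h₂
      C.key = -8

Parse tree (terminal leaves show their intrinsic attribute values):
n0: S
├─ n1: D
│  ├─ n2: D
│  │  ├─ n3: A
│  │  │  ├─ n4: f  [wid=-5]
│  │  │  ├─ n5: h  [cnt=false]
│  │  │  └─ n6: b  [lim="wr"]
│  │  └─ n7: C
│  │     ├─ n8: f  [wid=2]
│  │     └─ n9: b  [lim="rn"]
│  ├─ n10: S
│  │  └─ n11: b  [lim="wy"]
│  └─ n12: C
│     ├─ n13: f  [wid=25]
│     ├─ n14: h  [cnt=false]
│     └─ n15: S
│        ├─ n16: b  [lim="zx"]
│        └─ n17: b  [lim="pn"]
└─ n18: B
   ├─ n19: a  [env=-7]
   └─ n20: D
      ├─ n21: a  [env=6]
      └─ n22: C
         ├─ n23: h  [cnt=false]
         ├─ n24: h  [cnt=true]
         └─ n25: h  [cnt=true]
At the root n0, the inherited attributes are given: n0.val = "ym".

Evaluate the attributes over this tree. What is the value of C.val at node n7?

1. n0.val = "ym"  [given at root]
2. n1.mk = "pv"  ["pv"]
3. n2.mk = "mk"  ["mk"]
4. n3.off = false  [false]
5. n3.fin = 1  [len(D.mk) - 1]
6. n4.wid = -5  [terminal]
7. n5.cnt = false  [terminal]
8. n6.lim = "wr"  [terminal]
9. n3.acc = 10  [A.fin + f.wid + 14]
10. n3.tag = 15  [A.fin + 14]
11. n7.val = 5  [A.acc * -2 + 25]
12. n8.wid = 2  [terminal]
13. n9.lim = "rn"  [terminal]
14. n7.key = 27  [len(b.lim) + 25]
15. n2.acc = "ww"  ["ww"]
16. n10.val = "zp"  ["zp"]
17. n11.lim = "wy"  [terminal]
18. n10.env = 13  [len(S.val) + 11]
19. n12.val = 19  [S.env + 6]
20. n13.wid = 25  [terminal]
21. n14.cnt = false  [terminal]
22. n15.val = "kk"  ["kk"]
23. n16.lim = "zx"  [terminal]
24. n17.lim = "pn"  [terminal]
25. n15.env = -3  [len(S.val) - 5]
26. n12.key = -5  [C.val - 24]
27. n1.acc = "pvww"  [D₀.mk ++ D₁.acc]
28. n18.val = false  [false]
29. n18.live = 18  [len(D.acc) + 14]
30. n19.env = -7  [terminal]
31. n20.mk = "qv"  ["qv"]
32. n21.env = 6  [terminal]
33. n22.val = 28  [a.env + 22]
34. n23.cnt = false  [terminal]
35. n24.cnt = true  [terminal]
36. n25.cnt = true  [terminal]
37. n22.key = -8  [-8]
38. n20.acc = "mv"  ["mv"]
39. n18.cnt = 28  [len(D.acc) + 26]
40. n0.env = 9  [B.cnt * 2 - 47]

5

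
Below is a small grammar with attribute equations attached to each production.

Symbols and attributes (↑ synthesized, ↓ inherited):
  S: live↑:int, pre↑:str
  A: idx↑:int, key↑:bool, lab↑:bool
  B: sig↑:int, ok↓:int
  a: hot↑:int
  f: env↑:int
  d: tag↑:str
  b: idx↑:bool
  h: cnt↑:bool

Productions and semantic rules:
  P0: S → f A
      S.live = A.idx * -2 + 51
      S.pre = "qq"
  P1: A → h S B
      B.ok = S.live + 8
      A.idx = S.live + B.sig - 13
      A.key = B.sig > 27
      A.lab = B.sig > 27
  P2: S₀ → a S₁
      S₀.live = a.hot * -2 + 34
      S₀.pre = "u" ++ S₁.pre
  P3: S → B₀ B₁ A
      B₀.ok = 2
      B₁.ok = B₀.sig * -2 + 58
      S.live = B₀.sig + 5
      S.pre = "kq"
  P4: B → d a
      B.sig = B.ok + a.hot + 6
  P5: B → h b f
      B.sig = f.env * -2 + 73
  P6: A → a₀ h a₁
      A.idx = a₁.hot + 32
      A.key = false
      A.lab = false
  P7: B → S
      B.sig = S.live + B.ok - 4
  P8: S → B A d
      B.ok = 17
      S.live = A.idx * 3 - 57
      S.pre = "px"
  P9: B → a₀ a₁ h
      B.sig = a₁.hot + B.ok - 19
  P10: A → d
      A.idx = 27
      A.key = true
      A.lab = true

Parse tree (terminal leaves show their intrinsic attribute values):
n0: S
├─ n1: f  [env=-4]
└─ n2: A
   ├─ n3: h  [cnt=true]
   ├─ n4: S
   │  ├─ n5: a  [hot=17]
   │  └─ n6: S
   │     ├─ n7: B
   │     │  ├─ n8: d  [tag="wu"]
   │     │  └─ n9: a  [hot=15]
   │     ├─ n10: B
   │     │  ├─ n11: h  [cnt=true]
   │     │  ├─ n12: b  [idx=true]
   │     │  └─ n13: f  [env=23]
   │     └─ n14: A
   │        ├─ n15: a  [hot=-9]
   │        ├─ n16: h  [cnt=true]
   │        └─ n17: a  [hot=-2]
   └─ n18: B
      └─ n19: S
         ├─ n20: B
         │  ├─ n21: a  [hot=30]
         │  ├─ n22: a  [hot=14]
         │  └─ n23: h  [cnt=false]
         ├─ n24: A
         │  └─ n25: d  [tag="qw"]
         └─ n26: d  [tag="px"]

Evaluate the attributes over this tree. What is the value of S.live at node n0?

1. n1.env = -4  [terminal]
2. n3.cnt = true  [terminal]
3. n5.hot = 17  [terminal]
4. n7.ok = 2  [2]
5. n8.tag = "wu"  [terminal]
6. n9.hot = 15  [terminal]
7. n7.sig = 23  [B.ok + a.hot + 6]
8. n10.ok = 12  [B₀.sig * -2 + 58]
9. n11.cnt = true  [terminal]
10. n12.idx = true  [terminal]
11. n13.env = 23  [terminal]
12. n10.sig = 27  [f.env * -2 + 73]
13. n15.hot = -9  [terminal]
14. n16.cnt = true  [terminal]
15. n17.hot = -2  [terminal]
16. n14.idx = 30  [a₁.hot + 32]
17. n14.key = false  [false]
18. n14.lab = false  [false]
19. n6.live = 28  [B₀.sig + 5]
20. n6.pre = "kq"  ["kq"]
21. n4.live = 0  [a.hot * -2 + 34]
22. n4.pre = "ukq"  ["u" ++ S₁.pre]
23. n18.ok = 8  [S.live + 8]
24. n20.ok = 17  [17]
25. n21.hot = 30  [terminal]
26. n22.hot = 14  [terminal]
27. n23.cnt = false  [terminal]
28. n20.sig = 12  [a₁.hot + B.ok - 19]
29. n25.tag = "qw"  [terminal]
30. n24.idx = 27  [27]
31. n24.key = true  [true]
32. n24.lab = true  [true]
33. n26.tag = "px"  [terminal]
34. n19.live = 24  [A.idx * 3 - 57]
35. n19.pre = "px"  ["px"]
36. n18.sig = 28  [S.live + B.ok - 4]
37. n2.idx = 15  [S.live + B.sig - 13]
38. n2.key = true  [B.sig > 27]
39. n2.lab = true  [B.sig > 27]
40. n0.live = 21  [A.idx * -2 + 51]
41. n0.pre = "qq"  ["qq"]

21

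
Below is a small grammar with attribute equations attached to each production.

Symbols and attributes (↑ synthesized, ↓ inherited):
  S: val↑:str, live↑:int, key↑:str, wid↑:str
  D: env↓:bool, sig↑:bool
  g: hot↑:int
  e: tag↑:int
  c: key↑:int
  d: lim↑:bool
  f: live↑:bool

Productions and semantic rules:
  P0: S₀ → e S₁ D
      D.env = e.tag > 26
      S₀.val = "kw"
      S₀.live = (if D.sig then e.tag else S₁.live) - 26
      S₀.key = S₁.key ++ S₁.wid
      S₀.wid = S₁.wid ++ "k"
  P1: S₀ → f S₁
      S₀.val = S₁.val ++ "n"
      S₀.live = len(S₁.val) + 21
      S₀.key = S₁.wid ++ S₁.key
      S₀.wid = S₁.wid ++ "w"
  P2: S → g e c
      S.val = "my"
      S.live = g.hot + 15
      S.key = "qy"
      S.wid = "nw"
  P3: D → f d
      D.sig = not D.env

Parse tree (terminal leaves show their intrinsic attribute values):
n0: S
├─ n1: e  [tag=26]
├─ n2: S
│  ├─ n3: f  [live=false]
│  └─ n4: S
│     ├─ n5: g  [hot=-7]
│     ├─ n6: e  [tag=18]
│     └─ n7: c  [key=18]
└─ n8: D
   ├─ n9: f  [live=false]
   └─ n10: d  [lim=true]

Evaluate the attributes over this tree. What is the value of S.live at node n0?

1. n1.tag = 26  [terminal]
2. n3.live = false  [terminal]
3. n5.hot = -7  [terminal]
4. n6.tag = 18  [terminal]
5. n7.key = 18  [terminal]
6. n4.val = "my"  ["my"]
7. n4.live = 8  [g.hot + 15]
8. n4.key = "qy"  ["qy"]
9. n4.wid = "nw"  ["nw"]
10. n2.val = "myn"  [S₁.val ++ "n"]
11. n2.live = 23  [len(S₁.val) + 21]
12. n2.key = "nwqy"  [S₁.wid ++ S₁.key]
13. n2.wid = "nww"  [S₁.wid ++ "w"]
14. n8.env = false  [e.tag > 26]
15. n9.live = false  [terminal]
16. n10.lim = true  [terminal]
17. n8.sig = true  [not D.env]
18. n0.val = "kw"  ["kw"]
19. n0.live = 0  [(if D.sig then e.tag else S₁.live) - 26]
20. n0.key = "nwqynww"  [S₁.key ++ S₁.wid]
21. n0.wid = "nwwk"  [S₁.wid ++ "k"]

0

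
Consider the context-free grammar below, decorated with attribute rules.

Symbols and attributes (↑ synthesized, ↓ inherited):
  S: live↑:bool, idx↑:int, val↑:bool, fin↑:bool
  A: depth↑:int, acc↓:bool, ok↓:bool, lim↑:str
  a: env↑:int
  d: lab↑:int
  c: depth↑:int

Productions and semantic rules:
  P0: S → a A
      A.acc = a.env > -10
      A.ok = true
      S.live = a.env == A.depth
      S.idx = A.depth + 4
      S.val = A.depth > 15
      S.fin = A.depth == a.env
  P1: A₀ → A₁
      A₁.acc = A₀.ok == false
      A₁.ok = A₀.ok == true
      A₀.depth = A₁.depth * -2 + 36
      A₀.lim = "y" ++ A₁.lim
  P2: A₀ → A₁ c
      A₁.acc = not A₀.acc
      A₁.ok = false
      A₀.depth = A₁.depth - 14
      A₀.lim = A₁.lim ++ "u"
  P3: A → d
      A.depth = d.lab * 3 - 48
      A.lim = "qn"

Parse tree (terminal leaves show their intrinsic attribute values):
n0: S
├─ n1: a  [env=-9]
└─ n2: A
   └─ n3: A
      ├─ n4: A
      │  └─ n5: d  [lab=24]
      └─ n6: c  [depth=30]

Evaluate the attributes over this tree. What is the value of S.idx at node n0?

1. n1.env = -9  [terminal]
2. n2.acc = true  [a.env > -10]
3. n2.ok = true  [true]
4. n3.acc = false  [A₀.ok == false]
5. n3.ok = true  [A₀.ok == true]
6. n4.acc = true  [not A₀.acc]
7. n4.ok = false  [false]
8. n5.lab = 24  [terminal]
9. n4.depth = 24  [d.lab * 3 - 48]
10. n4.lim = "qn"  ["qn"]
11. n6.depth = 30  [terminal]
12. n3.depth = 10  [A₁.depth - 14]
13. n3.lim = "qnu"  [A₁.lim ++ "u"]
14. n2.depth = 16  [A₁.depth * -2 + 36]
15. n2.lim = "yqnu"  ["y" ++ A₁.lim]
16. n0.live = false  [a.env == A.depth]
17. n0.idx = 20  [A.depth + 4]
18. n0.val = true  [A.depth > 15]
19. n0.fin = false  [A.depth == a.env]

20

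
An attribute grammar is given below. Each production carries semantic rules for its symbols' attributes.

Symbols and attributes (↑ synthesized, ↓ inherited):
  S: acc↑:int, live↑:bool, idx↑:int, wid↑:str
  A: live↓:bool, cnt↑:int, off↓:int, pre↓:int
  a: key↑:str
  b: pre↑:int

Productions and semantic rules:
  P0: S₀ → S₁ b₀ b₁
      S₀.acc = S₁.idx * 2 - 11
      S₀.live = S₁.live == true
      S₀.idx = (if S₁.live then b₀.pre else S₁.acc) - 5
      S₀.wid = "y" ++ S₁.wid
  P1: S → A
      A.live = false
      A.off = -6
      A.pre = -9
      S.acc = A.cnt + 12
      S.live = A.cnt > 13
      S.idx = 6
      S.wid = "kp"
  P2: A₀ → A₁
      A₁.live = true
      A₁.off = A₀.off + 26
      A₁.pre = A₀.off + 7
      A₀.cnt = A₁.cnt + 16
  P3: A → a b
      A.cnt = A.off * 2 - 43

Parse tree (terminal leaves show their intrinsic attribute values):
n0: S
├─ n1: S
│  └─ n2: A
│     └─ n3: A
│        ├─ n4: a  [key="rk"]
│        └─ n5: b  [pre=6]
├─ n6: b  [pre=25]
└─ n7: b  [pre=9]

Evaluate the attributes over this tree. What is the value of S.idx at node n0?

20

1. n2.live = false  [false]
2. n2.off = -6  [-6]
3. n2.pre = -9  [-9]
4. n3.live = true  [true]
5. n3.off = 20  [A₀.off + 26]
6. n3.pre = 1  [A₀.off + 7]
7. n4.key = "rk"  [terminal]
8. n5.pre = 6  [terminal]
9. n3.cnt = -3  [A.off * 2 - 43]
10. n2.cnt = 13  [A₁.cnt + 16]
11. n1.acc = 25  [A.cnt + 12]
12. n1.live = false  [A.cnt > 13]
13. n1.idx = 6  [6]
14. n1.wid = "kp"  ["kp"]
15. n6.pre = 25  [terminal]
16. n7.pre = 9  [terminal]
17. n0.acc = 1  [S₁.idx * 2 - 11]
18. n0.live = false  [S₁.live == true]
19. n0.idx = 20  [(if S₁.live then b₀.pre else S₁.acc) - 5]
20. n0.wid = "ykp"  ["y" ++ S₁.wid]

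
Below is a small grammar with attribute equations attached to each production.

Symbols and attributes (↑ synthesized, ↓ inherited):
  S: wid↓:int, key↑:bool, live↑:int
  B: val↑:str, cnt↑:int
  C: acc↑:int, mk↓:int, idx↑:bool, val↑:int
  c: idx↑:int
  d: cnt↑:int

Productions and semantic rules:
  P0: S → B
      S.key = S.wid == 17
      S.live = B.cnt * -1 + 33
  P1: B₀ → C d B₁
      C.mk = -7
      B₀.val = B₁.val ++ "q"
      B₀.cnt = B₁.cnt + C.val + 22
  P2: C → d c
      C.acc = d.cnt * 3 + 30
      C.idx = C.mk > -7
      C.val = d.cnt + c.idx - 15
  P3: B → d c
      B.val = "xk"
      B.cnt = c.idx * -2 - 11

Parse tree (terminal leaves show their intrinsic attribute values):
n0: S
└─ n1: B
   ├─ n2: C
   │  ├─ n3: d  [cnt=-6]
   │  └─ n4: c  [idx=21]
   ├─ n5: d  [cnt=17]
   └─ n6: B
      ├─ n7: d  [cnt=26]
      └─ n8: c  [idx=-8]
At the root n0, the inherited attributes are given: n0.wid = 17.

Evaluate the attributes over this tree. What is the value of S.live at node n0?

6

1. n0.wid = 17  [given at root]
2. n2.mk = -7  [-7]
3. n3.cnt = -6  [terminal]
4. n4.idx = 21  [terminal]
5. n2.acc = 12  [d.cnt * 3 + 30]
6. n2.idx = false  [C.mk > -7]
7. n2.val = 0  [d.cnt + c.idx - 15]
8. n5.cnt = 17  [terminal]
9. n7.cnt = 26  [terminal]
10. n8.idx = -8  [terminal]
11. n6.val = "xk"  ["xk"]
12. n6.cnt = 5  [c.idx * -2 - 11]
13. n1.val = "xkq"  [B₁.val ++ "q"]
14. n1.cnt = 27  [B₁.cnt + C.val + 22]
15. n0.key = true  [S.wid == 17]
16. n0.live = 6  [B.cnt * -1 + 33]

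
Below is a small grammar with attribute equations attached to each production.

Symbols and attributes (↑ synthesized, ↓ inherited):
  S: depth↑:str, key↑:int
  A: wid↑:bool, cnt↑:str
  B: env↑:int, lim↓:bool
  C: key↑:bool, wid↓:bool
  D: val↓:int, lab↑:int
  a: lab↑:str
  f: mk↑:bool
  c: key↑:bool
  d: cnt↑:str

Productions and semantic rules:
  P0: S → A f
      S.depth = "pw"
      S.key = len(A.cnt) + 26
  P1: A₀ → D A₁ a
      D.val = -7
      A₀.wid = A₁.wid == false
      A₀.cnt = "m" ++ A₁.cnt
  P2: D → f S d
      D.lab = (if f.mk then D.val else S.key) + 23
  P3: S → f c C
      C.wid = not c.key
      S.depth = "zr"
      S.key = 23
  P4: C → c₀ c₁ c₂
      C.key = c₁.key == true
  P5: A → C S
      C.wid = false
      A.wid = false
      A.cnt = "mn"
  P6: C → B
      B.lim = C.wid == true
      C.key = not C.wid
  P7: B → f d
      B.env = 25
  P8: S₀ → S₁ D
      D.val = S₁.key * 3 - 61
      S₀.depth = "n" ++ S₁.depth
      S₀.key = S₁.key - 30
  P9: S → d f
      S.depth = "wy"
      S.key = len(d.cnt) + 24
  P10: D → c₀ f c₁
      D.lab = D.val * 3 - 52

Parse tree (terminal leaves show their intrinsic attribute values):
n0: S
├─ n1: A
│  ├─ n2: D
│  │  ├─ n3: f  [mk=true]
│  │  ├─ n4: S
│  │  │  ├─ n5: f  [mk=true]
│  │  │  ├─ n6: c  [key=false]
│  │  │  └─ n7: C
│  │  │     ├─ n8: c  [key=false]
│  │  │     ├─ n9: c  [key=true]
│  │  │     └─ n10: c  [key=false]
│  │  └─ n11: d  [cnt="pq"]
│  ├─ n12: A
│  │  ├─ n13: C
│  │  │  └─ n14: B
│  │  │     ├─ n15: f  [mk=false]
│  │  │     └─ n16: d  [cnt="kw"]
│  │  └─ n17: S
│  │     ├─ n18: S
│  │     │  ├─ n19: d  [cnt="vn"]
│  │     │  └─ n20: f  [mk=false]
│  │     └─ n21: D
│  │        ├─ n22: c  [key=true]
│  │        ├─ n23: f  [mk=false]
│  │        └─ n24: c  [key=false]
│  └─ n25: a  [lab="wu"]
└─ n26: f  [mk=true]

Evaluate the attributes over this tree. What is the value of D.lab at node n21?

-1

1. n2.val = -7  [-7]
2. n3.mk = true  [terminal]
3. n5.mk = true  [terminal]
4. n6.key = false  [terminal]
5. n7.wid = true  [not c.key]
6. n8.key = false  [terminal]
7. n9.key = true  [terminal]
8. n10.key = false  [terminal]
9. n7.key = true  [c₁.key == true]
10. n4.depth = "zr"  ["zr"]
11. n4.key = 23  [23]
12. n11.cnt = "pq"  [terminal]
13. n2.lab = 16  [(if f.mk then D.val else S.key) + 23]
14. n13.wid = false  [false]
15. n14.lim = false  [C.wid == true]
16. n15.mk = false  [terminal]
17. n16.cnt = "kw"  [terminal]
18. n14.env = 25  [25]
19. n13.key = true  [not C.wid]
20. n19.cnt = "vn"  [terminal]
21. n20.mk = false  [terminal]
22. n18.depth = "wy"  ["wy"]
23. n18.key = 26  [len(d.cnt) + 24]
24. n21.val = 17  [S₁.key * 3 - 61]
25. n22.key = true  [terminal]
26. n23.mk = false  [terminal]
27. n24.key = false  [terminal]
28. n21.lab = -1  [D.val * 3 - 52]
29. n17.depth = "nwy"  ["n" ++ S₁.depth]
30. n17.key = -4  [S₁.key - 30]
31. n12.wid = false  [false]
32. n12.cnt = "mn"  ["mn"]
33. n25.lab = "wu"  [terminal]
34. n1.wid = true  [A₁.wid == false]
35. n1.cnt = "mmn"  ["m" ++ A₁.cnt]
36. n26.mk = true  [terminal]
37. n0.depth = "pw"  ["pw"]
38. n0.key = 29  [len(A.cnt) + 26]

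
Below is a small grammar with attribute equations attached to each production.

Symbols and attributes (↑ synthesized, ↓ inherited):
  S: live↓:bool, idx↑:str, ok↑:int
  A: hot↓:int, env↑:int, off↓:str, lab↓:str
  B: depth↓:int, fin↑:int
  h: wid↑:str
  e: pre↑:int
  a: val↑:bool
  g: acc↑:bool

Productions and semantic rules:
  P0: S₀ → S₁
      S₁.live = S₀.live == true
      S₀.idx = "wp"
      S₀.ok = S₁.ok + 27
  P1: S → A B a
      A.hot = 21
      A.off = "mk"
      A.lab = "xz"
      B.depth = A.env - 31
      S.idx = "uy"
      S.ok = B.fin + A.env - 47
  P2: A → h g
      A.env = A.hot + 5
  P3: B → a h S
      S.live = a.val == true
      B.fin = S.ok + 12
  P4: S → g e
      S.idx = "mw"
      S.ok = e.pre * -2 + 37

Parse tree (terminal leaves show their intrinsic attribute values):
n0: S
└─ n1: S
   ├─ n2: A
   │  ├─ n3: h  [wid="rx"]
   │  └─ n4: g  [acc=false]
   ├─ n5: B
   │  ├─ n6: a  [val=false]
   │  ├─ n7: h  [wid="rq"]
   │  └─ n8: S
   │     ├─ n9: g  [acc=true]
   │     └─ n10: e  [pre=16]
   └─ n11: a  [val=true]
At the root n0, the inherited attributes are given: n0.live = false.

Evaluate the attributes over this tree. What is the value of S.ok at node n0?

23

1. n0.live = false  [given at root]
2. n1.live = false  [S₀.live == true]
3. n2.hot = 21  [21]
4. n2.off = "mk"  ["mk"]
5. n2.lab = "xz"  ["xz"]
6. n3.wid = "rx"  [terminal]
7. n4.acc = false  [terminal]
8. n2.env = 26  [A.hot + 5]
9. n5.depth = -5  [A.env - 31]
10. n6.val = false  [terminal]
11. n7.wid = "rq"  [terminal]
12. n8.live = false  [a.val == true]
13. n9.acc = true  [terminal]
14. n10.pre = 16  [terminal]
15. n8.idx = "mw"  ["mw"]
16. n8.ok = 5  [e.pre * -2 + 37]
17. n5.fin = 17  [S.ok + 12]
18. n11.val = true  [terminal]
19. n1.idx = "uy"  ["uy"]
20. n1.ok = -4  [B.fin + A.env - 47]
21. n0.idx = "wp"  ["wp"]
22. n0.ok = 23  [S₁.ok + 27]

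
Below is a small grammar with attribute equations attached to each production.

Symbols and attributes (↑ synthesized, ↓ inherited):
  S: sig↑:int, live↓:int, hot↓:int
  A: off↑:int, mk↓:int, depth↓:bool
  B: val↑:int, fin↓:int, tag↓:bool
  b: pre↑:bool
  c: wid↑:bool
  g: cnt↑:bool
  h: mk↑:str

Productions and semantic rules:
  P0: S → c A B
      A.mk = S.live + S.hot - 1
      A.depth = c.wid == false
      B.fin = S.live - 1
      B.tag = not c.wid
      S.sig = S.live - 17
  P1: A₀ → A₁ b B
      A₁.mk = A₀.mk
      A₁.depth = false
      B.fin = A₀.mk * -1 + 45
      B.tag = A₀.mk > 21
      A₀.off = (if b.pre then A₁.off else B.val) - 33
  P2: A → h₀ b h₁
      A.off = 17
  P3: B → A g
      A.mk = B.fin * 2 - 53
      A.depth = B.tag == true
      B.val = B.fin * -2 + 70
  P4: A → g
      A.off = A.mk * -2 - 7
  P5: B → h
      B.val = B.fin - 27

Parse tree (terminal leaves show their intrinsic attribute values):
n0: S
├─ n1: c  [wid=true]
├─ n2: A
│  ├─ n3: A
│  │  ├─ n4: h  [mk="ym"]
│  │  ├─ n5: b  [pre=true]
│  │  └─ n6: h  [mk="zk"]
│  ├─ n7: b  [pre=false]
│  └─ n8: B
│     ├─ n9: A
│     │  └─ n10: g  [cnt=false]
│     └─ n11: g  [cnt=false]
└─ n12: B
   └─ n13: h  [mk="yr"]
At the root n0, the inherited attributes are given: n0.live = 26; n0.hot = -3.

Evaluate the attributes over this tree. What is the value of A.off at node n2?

1. n0.live = 26  [given at root]
2. n0.hot = -3  [given at root]
3. n1.wid = true  [terminal]
4. n2.mk = 22  [S.live + S.hot - 1]
5. n2.depth = false  [c.wid == false]
6. n3.mk = 22  [A₀.mk]
7. n3.depth = false  [false]
8. n4.mk = "ym"  [terminal]
9. n5.pre = true  [terminal]
10. n6.mk = "zk"  [terminal]
11. n3.off = 17  [17]
12. n7.pre = false  [terminal]
13. n8.fin = 23  [A₀.mk * -1 + 45]
14. n8.tag = true  [A₀.mk > 21]
15. n9.mk = -7  [B.fin * 2 - 53]
16. n9.depth = true  [B.tag == true]
17. n10.cnt = false  [terminal]
18. n9.off = 7  [A.mk * -2 - 7]
19. n11.cnt = false  [terminal]
20. n8.val = 24  [B.fin * -2 + 70]
21. n2.off = -9  [(if b.pre then A₁.off else B.val) - 33]
22. n12.fin = 25  [S.live - 1]
23. n12.tag = false  [not c.wid]
24. n13.mk = "yr"  [terminal]
25. n12.val = -2  [B.fin - 27]
26. n0.sig = 9  [S.live - 17]

-9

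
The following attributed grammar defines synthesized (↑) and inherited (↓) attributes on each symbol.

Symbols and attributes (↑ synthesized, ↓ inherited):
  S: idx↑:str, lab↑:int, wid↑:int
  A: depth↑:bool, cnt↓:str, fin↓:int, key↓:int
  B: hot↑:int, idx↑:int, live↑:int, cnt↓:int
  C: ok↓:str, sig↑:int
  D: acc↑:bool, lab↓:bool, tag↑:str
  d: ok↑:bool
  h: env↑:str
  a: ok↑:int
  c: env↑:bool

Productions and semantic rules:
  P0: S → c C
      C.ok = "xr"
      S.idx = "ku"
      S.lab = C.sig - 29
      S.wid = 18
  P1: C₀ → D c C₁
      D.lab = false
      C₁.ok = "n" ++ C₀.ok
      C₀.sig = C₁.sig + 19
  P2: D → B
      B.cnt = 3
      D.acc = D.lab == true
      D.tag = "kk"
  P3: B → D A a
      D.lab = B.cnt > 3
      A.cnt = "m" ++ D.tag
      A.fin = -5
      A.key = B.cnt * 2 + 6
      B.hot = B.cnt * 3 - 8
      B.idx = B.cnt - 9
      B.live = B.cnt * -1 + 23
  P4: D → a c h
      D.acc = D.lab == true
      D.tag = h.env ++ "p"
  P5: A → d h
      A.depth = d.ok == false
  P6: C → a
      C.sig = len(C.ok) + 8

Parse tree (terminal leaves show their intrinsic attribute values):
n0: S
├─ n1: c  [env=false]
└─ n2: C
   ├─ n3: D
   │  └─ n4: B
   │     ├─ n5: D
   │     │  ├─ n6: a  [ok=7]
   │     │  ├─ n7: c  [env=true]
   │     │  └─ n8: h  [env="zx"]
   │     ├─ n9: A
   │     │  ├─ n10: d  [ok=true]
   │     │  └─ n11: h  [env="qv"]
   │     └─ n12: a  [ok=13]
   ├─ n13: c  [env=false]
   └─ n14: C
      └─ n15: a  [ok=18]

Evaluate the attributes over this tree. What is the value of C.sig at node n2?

1. n1.env = false  [terminal]
2. n2.ok = "xr"  ["xr"]
3. n3.lab = false  [false]
4. n4.cnt = 3  [3]
5. n5.lab = false  [B.cnt > 3]
6. n6.ok = 7  [terminal]
7. n7.env = true  [terminal]
8. n8.env = "zx"  [terminal]
9. n5.acc = false  [D.lab == true]
10. n5.tag = "zxp"  [h.env ++ "p"]
11. n9.cnt = "mzxp"  ["m" ++ D.tag]
12. n9.fin = -5  [-5]
13. n9.key = 12  [B.cnt * 2 + 6]
14. n10.ok = true  [terminal]
15. n11.env = "qv"  [terminal]
16. n9.depth = false  [d.ok == false]
17. n12.ok = 13  [terminal]
18. n4.hot = 1  [B.cnt * 3 - 8]
19. n4.idx = -6  [B.cnt - 9]
20. n4.live = 20  [B.cnt * -1 + 23]
21. n3.acc = false  [D.lab == true]
22. n3.tag = "kk"  ["kk"]
23. n13.env = false  [terminal]
24. n14.ok = "nxr"  ["n" ++ C₀.ok]
25. n15.ok = 18  [terminal]
26. n14.sig = 11  [len(C.ok) + 8]
27. n2.sig = 30  [C₁.sig + 19]
28. n0.idx = "ku"  ["ku"]
29. n0.lab = 1  [C.sig - 29]
30. n0.wid = 18  [18]

30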